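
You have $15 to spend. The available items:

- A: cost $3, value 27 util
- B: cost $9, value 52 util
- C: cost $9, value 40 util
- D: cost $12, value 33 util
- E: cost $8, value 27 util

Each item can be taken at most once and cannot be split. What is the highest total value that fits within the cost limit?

79 util

This is a 0/1 knapsack; check combinations near the capacity.
- A+B: cost 3+9=12, value 27+52=79
- A+C: cost 3+9=12, value 27+40=67
- A+D: cost 3+12=15, value 27+33=60
- A+E: cost 3+8=11, value 27+27=54
- B: cost 9, value 52
Best: 79 util.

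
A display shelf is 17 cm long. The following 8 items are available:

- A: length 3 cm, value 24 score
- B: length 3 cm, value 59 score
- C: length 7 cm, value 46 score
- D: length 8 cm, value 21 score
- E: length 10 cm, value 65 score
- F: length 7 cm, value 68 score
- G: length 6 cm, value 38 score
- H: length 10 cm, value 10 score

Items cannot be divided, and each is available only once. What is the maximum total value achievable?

173 score

This is a 0/1 knapsack; check combinations near the capacity.
- B+C+F: length 3+7+7=17, value 59+46+68=173
- B+F+G: length 3+7+6=16, value 59+68+38=165
- A+B+F: length 3+3+7=13, value 24+59+68=151
- A+B+E: length 3+3+10=16, value 24+59+65=148
Best: 173 score.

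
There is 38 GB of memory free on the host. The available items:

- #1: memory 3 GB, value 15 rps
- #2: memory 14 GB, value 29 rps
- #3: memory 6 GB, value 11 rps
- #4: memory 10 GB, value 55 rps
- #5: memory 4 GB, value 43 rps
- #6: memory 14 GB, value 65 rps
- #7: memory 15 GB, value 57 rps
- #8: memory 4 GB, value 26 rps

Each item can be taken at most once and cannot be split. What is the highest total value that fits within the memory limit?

204 rps

Check high-value combinations within 38 GB:
- #1+#4+#5+#6+#8: memory 3+10+4+14+4=35, value 15+55+43+65+26=204
- #3+#4+#5+#6+#8: memory 6+10+4+14+4=38, value 11+55+43+65+26=200
- #1+#4+#5+#7+#8: memory 3+10+4+15+4=36, value 15+55+43+57+26=196
Best: 204 rps.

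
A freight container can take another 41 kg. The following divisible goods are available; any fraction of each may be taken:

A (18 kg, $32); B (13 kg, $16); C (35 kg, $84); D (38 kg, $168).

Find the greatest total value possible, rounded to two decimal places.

175.20

Take in order of value per unit:
- D (168/38 per unit): all 38 → value 168, running total 168.00
- C (84/35 per unit): 3 of 35 → value 3×84/35 = 7.2000, running total 175.20
Total 175.20.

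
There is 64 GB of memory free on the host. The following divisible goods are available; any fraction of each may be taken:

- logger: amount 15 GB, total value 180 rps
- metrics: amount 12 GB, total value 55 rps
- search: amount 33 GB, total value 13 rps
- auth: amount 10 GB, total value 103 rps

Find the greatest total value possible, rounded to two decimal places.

348.64

Take in order of value per unit:
- logger (180/15 per unit): all 15 → value 180, running total 180.00
- auth (103/10 per unit): all 10 → value 103, running total 283.00
- metrics (55/12 per unit): all 12 → value 55, running total 338.00
- search (13/33 per unit): 27 of 33 → value 27×13/33 = 10.6364, running total 348.64
Total 348.64.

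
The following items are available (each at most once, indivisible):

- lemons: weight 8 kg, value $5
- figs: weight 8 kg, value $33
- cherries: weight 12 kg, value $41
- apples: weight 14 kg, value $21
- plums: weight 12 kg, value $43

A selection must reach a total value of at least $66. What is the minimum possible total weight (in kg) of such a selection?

20

Subsets with value ≥ 66, sorted by total weight:
- figs+plums: weight 20, value 76
- figs+cherries: weight 20, value 74
- cherries+plums: weight 24, value 84
Minimum weight: 20 kg.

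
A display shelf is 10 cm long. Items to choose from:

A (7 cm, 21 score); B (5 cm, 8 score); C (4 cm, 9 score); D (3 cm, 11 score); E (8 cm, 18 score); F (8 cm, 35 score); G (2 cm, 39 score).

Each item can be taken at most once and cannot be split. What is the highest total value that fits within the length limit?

Check high-value combinations within 10 cm:
- F+G: length 8+2=10, value 35+39=74
- A+G: length 7+2=9, value 21+39=60
- C+D+G: length 4+3+2=9, value 9+11+39=59
- B+D+G: length 5+3+2=10, value 8+11+39=58
- E+G: length 8+2=10, value 18+39=57
Best: 74 score.

74 score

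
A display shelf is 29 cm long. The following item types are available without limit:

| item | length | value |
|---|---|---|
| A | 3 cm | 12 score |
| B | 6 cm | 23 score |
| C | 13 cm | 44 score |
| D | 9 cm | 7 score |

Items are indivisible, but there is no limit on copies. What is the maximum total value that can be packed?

108 score

Best value-per-unit is A at 12/3, and filling with it alone uses length 9×3=27. No mix of the others beats 9×12 = 108.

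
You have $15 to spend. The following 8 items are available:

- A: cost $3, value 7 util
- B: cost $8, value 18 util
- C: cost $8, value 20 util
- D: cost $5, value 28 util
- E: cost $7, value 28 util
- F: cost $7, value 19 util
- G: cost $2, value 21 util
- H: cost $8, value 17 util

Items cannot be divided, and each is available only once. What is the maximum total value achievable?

77 util

Check high-value combinations within $15:
- D+E+G: cost 5+7+2=14, value 28+28+21=77
- C+D+G: cost 8+5+2=15, value 20+28+21=69
- D+F+G: cost 5+7+2=14, value 28+19+21=68
- B+D+G: cost 8+5+2=15, value 18+28+21=67
- D+G+H: cost 5+2+8=15, value 28+21+17=66
Best: 77 util.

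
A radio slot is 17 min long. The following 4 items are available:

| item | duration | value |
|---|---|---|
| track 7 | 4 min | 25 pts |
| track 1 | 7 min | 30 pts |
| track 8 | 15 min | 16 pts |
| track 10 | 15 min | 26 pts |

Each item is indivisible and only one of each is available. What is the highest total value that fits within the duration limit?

Check high-value combinations within 17 min:
- track 7+track 1: duration 4+7=11, value 25+30=55
- track 1: duration 7, value 30
- track 10: duration 15, value 26
Best: 55 pts.

55 pts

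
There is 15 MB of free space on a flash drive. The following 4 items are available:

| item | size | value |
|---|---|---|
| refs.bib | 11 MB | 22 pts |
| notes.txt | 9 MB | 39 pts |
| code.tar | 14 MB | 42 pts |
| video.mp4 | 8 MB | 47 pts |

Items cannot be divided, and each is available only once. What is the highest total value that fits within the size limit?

47 pts

Check high-value combinations within 15 MB:
- video.mp4: size 8, value 47
- code.tar: size 14, value 42
- notes.txt: size 9, value 39
- refs.bib: size 11, value 22
Best: 47 pts.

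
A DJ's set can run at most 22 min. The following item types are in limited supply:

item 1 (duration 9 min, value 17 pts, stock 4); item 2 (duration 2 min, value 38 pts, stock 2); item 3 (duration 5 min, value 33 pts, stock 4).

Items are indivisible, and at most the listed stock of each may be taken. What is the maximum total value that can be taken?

Best selections within duration 22 and stock limits:
- 2×item 2 + 3×item 3: duration 19, value 175
- 1×item 2 + 4×item 3: duration 22, value 170
- 2×item 2 + 2×item 3: duration 14, value 142
- 1×item 2 + 3×item 3: duration 17, value 137
Best: 175 pts.

175 pts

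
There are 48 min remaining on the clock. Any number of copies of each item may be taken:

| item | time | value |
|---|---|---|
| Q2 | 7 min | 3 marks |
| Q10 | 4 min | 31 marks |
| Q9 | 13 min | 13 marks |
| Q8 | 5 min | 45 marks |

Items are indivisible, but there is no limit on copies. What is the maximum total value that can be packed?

Best value-per-unit is Q8 at 45/5; filling with it alone gives 9×45 = 405.
Optimal mix: 2×Q10 + 8×Q8 → time 48, value 422.

422 marks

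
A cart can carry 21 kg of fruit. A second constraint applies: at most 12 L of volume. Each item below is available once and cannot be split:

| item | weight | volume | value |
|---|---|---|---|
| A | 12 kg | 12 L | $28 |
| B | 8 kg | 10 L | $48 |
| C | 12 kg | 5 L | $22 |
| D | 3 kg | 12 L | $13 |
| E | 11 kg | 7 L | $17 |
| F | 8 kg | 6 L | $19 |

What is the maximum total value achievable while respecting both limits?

Feasible sets respecting both limits:
- B: weight 8, volume 10, value 48
- C+F: weight 20, volume 11, value 41
- A: weight 12, volume 12, value 28
- C: weight 12, volume 5, value 22
Best: $48.

$48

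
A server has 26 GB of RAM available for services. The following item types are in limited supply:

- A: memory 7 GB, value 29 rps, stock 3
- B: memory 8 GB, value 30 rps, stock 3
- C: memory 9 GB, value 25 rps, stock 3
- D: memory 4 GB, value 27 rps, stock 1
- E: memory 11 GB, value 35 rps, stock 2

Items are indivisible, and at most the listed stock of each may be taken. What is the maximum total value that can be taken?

Top feasible selections:
- 2×A + 1×B + 1×D: memory 26, value 115
- 3×A + 1×D: memory 25, value 114
- 1×D + 2×E: memory 26, value 97
Best: 115 rps.

115 rps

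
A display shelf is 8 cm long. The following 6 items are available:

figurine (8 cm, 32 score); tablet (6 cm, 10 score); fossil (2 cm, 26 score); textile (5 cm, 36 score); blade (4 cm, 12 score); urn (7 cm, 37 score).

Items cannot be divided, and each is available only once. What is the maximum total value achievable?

Check high-value combinations within 8 cm:
- fossil+textile: length 2+5=7, value 26+36=62
- fossil+blade: length 2+4=6, value 26+12=38
- urn: length 7, value 37
- textile: length 5, value 36
Best: 62 score.

62 score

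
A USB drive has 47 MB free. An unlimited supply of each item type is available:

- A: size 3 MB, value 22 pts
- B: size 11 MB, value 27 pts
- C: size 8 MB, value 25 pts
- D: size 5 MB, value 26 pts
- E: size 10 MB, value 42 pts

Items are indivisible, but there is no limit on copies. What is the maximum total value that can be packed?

334 pts

Best value-per-unit is A at 22/3; filling with it alone gives 15×22 = 330.
Optimal mix: 14×A + 1×D → size 47, value 334.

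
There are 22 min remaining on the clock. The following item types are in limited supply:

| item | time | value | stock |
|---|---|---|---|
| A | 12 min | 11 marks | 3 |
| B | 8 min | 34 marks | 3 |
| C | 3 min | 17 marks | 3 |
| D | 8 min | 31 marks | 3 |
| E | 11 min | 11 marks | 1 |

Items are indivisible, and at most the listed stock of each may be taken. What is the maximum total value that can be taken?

102 marks

Best selections within time 22 and stock limits:
- 2×B + 2×C: time 22, value 102
- 1×B + 2×C + 1×D: time 22, value 99
- 2×C + 2×D: time 22, value 96
Best: 102 marks.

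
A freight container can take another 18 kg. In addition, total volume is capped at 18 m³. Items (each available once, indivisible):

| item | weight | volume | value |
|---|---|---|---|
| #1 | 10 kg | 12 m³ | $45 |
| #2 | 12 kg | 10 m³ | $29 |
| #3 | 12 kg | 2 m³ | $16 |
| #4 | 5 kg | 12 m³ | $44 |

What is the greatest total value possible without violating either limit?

Feasible sets respecting both limits:
- #3+#4: weight 17, volume 14, value 60
- #1: weight 10, volume 12, value 45
- #4: weight 5, volume 12, value 44
Best: $60.

$60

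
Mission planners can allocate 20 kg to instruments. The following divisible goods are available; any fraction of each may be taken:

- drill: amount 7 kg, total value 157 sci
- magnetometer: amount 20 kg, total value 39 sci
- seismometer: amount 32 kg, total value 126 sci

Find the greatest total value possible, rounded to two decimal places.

208.19

Take in order of value per unit:
- drill (157/7 per unit): all 7 → value 157, running total 157.00
- seismometer (126/32 per unit): 13 of 32 → value 13×126/32 = 51.1875, running total 208.19
Total 208.19.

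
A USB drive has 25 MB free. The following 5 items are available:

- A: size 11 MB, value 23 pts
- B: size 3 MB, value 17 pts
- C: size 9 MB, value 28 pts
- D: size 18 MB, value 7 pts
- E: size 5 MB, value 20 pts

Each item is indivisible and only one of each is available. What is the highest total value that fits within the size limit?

Check high-value combinations within 25 MB:
- A+C+E: size 11+9+5=25, value 23+28+20=71
- A+B+C: size 11+3+9=23, value 23+17+28=68
- B+C+E: size 3+9+5=17, value 17+28+20=65
- A+B+E: size 11+3+5=19, value 23+17+20=60
- A+C: size 11+9=20, value 23+28=51
Best: 71 pts.

71 pts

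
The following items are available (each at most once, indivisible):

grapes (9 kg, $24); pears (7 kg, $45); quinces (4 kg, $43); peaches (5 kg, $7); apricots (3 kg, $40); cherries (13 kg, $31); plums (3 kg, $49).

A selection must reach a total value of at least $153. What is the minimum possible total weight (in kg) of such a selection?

17

Subsets with value ≥ 153, sorted by total weight:
- pears+quinces+apricots+plums: weight 17, value 177
- grapes+quinces+apricots+plums: weight 19, value 156
- pears+quinces+peaches+apricots+plums: weight 22, value 184
- grapes+pears+apricots+plums: weight 22, value 158
Minimum weight: 17 kg.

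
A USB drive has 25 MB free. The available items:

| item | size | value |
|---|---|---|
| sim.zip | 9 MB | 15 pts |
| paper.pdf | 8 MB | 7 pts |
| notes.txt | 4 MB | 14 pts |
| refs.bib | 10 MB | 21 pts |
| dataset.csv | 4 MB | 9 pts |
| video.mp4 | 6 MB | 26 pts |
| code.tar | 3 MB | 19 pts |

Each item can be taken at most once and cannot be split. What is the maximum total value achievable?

80 pts

Check high-value combinations within 25 MB:
- notes.txt+refs.bib+video.mp4+code.tar: size 4+10+6+3=23, value 14+21+26+19=80
- refs.bib+dataset.csv+video.mp4+code.tar: size 10+4+6+3=23, value 21+9+26+19=75
- paper.pdf+notes.txt+dataset.csv+video.mp4+code.tar: size 8+4+4+6+3=25, value 7+14+9+26+19=75
- sim.zip+notes.txt+video.mp4+code.tar: size 9+4+6+3=22, value 15+14+26+19=74
Best: 80 pts.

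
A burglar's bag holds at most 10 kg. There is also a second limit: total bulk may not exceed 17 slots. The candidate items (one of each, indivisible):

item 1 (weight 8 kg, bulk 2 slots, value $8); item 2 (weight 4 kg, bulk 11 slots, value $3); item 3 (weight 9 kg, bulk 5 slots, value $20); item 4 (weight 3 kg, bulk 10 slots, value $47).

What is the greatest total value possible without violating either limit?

Feasible sets respecting both limits:
- item 4: weight 3, bulk 10, value 47
- item 3: weight 9, bulk 5, value 20
- item 1: weight 8, bulk 2, value 8
Best: $47.

$47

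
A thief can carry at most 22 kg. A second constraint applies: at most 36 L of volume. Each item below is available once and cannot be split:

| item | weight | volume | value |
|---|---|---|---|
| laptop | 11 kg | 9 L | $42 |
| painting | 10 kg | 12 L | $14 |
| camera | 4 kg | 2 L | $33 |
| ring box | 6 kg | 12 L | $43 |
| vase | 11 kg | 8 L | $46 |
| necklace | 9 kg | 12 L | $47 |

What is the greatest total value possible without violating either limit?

$123

Feasible sets respecting both limits:
- camera+ring box+necklace: weight 19, volume 26, value 123
- camera+ring box+vase: weight 21, volume 22, value 122
- laptop+camera+ring box: weight 21, volume 23, value 118
Best: $123.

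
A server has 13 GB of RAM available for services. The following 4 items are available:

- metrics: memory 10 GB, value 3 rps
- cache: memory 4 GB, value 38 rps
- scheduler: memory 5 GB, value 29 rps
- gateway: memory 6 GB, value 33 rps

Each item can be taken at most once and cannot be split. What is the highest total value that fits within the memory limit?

Check high-value combinations within 13 GB:
- cache+gateway: memory 4+6=10, value 38+33=71
- cache+scheduler: memory 4+5=9, value 38+29=67
- scheduler+gateway: memory 5+6=11, value 29+33=62
Best: 71 rps.

71 rps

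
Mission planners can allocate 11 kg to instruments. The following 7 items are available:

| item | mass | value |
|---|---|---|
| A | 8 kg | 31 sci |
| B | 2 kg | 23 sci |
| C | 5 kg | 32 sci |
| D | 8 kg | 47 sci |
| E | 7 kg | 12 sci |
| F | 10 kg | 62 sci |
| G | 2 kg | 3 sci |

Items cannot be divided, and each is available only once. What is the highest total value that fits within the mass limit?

This is a 0/1 knapsack; check combinations near the capacity.
- B+D: mass 2+8=10, value 23+47=70
- F: mass 10, value 62
- B+C+G: mass 2+5+2=9, value 23+32+3=58
- B+C: mass 2+5=7, value 23+32=55
- A+B: mass 8+2=10, value 31+23=54
Best: 70 sci.

70 sci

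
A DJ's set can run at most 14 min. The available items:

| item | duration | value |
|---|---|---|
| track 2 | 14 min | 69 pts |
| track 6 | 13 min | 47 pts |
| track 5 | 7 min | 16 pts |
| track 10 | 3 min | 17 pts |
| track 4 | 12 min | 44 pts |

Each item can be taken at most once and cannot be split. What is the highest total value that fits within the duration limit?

69 pts

Check high-value combinations within 14 min:
- track 2: duration 14, value 69
- track 6: duration 13, value 47
- track 4: duration 12, value 44
- track 5+track 10: duration 7+3=10, value 16+17=33
- track 10: duration 3, value 17
Best: 69 pts.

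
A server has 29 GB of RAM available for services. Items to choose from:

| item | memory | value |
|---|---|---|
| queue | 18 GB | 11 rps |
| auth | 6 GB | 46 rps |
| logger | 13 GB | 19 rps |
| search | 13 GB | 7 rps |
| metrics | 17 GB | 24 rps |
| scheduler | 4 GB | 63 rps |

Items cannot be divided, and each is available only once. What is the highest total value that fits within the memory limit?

133 rps

This is a 0/1 knapsack; check combinations near the capacity.
- auth+metrics+scheduler: memory 6+17+4=27, value 46+24+63=133
- auth+logger+scheduler: memory 6+13+4=23, value 46+19+63=128
- queue+auth+scheduler: memory 18+6+4=28, value 11+46+63=120
- auth+search+scheduler: memory 6+13+4=23, value 46+7+63=116
Best: 133 rps.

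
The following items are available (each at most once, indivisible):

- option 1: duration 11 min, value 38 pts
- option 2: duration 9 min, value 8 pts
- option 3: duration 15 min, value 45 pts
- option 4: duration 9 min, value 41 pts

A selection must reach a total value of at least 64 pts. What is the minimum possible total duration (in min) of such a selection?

20

Subsets with value ≥ 64, sorted by total duration:
- option 1+option 4: duration 20, value 79
- option 3+option 4: duration 24, value 86
Minimum duration: 20 min.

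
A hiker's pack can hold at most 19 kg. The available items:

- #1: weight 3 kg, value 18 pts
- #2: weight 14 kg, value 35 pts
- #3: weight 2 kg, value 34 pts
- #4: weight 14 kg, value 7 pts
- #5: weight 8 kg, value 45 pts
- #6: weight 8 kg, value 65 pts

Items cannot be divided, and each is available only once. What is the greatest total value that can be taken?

144 pts

Check high-value combinations within 19 kg:
- #3+#5+#6: weight 2+8+8=18, value 34+45+65=144
- #1+#5+#6: weight 3+8+8=19, value 18+45+65=128
- #1+#3+#6: weight 3+2+8=13, value 18+34+65=117
- #5+#6: weight 8+8=16, value 45+65=110
- #3+#6: weight 2+8=10, value 34+65=99
Best: 144 pts.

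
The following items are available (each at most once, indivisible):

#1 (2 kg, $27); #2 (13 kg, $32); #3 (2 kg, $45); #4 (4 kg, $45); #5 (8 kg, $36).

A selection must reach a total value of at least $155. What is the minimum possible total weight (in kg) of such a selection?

27

Subsets with value ≥ 155, sorted by total weight:
- #2+#3+#4+#5: weight 27, value 158
- #1+#2+#3+#4+#5: weight 29, value 185
Minimum weight: 27 kg.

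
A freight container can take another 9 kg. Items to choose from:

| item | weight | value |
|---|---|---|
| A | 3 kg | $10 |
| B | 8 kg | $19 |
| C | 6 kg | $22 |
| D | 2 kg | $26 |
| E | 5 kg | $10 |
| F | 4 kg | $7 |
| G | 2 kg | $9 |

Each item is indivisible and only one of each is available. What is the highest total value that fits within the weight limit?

$48

Check high-value combinations within 9 kg:
- C+D: weight 6+2=8, value 22+26=48
- A+D+G: weight 3+2+2=7, value 10+26+9=45
- D+E+G: weight 2+5+2=9, value 26+10+9=45
- A+D+F: weight 3+2+4=9, value 10+26+7=43
Best: $48.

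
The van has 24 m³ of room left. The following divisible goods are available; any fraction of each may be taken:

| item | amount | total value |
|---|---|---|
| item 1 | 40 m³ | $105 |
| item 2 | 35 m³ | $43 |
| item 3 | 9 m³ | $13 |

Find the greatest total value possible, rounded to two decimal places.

Take in order of value per unit:
- item 1 (105/40 per unit): 24 of 40 → value 24×105/40 = 63.0000, running total 63.00
Total 63.00.

63.00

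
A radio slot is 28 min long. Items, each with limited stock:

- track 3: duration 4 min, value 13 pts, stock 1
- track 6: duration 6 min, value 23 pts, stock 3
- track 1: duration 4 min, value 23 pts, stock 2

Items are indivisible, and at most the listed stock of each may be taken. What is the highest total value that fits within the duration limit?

Best selections within duration 28 and stock limits:
- 3×track 6 + 2×track 1: duration 26, value 115
- 1×track 3 + 2×track 6 + 2×track 1: duration 24, value 105
- 1×track 3 + 3×track 6 + 1×track 1: duration 26, value 105
- 2×track 6 + 2×track 1: duration 20, value 92
Best: 115 pts.

115 pts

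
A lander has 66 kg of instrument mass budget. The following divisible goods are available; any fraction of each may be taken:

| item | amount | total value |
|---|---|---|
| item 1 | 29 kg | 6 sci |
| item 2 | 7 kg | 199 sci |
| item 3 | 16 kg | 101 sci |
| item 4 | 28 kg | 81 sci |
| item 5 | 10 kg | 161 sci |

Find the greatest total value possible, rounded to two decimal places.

543.03

Take in order of value per unit:
- item 2 (199/7 per unit): all 7 → value 199, running total 199.00
- item 5 (161/10 per unit): all 10 → value 161, running total 360.00
- item 3 (101/16 per unit): all 16 → value 101, running total 461.00
- item 4 (81/28 per unit): all 28 → value 81, running total 542.00
- item 1 (6/29 per unit): 5 of 29 → value 5×6/29 = 1.0345, running total 543.03
Total 543.03.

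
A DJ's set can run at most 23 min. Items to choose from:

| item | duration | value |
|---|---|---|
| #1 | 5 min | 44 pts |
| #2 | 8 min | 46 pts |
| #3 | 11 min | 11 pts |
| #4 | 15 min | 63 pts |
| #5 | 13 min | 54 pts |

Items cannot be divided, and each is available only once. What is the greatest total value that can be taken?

Check high-value combinations within 23 min:
- #2+#4: duration 8+15=23, value 46+63=109
- #1+#4: duration 5+15=20, value 44+63=107
- #2+#5: duration 8+13=21, value 46+54=100
- #1+#5: duration 5+13=18, value 44+54=98
Best: 109 pts.

109 pts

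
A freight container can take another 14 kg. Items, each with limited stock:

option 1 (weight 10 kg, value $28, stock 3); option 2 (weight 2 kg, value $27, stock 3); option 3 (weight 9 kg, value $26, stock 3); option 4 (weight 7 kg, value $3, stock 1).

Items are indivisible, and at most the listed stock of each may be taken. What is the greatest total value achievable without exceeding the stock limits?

$84

Best selections within weight 14 and stock limits:
- 3×option 2 + 1×option 4: weight 13, value 84
- 1×option 1 + 2×option 2: weight 14, value 82
Best: $84.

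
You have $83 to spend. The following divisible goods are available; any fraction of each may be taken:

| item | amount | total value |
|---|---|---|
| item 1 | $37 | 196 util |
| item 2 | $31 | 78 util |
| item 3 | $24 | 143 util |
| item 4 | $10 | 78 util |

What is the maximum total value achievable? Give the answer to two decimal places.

Take in order of value per unit:
- item 4 (78/10 per unit): all 10 → value 78, running total 78.00
- item 3 (143/24 per unit): all 24 → value 143, running total 221.00
- item 1 (196/37 per unit): all 37 → value 196, running total 417.00
- item 2 (78/31 per unit): 12 of 31 → value 12×78/31 = 30.1935, running total 447.19
Total 447.19.

447.19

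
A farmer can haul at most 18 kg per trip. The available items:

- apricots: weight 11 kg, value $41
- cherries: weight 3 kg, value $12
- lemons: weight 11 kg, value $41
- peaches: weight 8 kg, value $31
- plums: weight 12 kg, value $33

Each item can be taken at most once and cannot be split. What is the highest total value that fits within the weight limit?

This is a 0/1 knapsack; check combinations near the capacity.
- apricots+cherries: weight 11+3=14, value 41+12=53
- cherries+lemons: weight 3+11=14, value 12+41=53
- cherries+plums: weight 3+12=15, value 12+33=45
- cherries+peaches: weight 3+8=11, value 12+31=43
Best: $53.

$53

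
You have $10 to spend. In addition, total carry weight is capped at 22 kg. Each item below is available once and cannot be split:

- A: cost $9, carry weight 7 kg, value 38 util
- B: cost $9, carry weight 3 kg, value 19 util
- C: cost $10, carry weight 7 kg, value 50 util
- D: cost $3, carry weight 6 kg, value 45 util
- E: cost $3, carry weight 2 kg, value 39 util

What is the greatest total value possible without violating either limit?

84 util

Feasible sets respecting both limits:
- D+E: cost 6, carry weight 8, value 84
- C: cost 10, carry weight 7, value 50
- D: cost 3, carry weight 6, value 45
Best: 84 util.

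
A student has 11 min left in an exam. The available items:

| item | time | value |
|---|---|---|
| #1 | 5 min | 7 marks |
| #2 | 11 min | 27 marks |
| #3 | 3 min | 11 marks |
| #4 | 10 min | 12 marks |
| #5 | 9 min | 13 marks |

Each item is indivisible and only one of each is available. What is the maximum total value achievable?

27 marks

Check high-value combinations within 11 min:
- #2: time 11, value 27
- #1+#3: time 5+3=8, value 7+11=18
- #5: time 9, value 13
- #4: time 10, value 12
- #3: time 3, value 11
Best: 27 marks.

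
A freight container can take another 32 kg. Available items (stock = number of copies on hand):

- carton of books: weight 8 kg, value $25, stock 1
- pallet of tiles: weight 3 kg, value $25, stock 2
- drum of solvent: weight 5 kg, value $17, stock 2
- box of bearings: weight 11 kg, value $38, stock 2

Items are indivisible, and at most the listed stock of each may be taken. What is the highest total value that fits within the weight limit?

$130

Top feasible selections:
- 1×carton of books + 2×pallet of tiles + 1×drum of solvent + 1×box of bearings: weight 30, value 130
- 2×pallet of tiles + 2×box of bearings: weight 28, value 126
- 2×pallet of tiles + 2×drum of solvent + 1×box of bearings: weight 27, value 122
- 1×carton of books + 1×pallet of tiles + 2×drum of solvent + 1×box of bearings: weight 32, value 122
Best: $130.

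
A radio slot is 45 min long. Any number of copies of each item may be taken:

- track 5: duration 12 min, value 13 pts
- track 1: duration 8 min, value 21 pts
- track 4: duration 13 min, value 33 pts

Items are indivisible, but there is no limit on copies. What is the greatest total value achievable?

117 pts

Best value-per-unit is track 1 at 21/8; filling with it alone gives 5×21 = 105.
Optimal mix: 4×track 1 + 1×track 4 → duration 45, value 117.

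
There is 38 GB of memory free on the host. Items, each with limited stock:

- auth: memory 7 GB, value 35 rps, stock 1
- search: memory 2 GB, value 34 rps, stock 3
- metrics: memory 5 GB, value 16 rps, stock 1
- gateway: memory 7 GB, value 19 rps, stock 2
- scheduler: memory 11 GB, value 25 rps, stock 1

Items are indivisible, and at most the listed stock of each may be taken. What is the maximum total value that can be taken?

Best selections within memory 38 and stock limits:
- 1×auth + 3×search + 2×gateway + 1×scheduler: memory 38, value 200
- 1×auth + 3×search + 1×metrics + 1×gateway + 1×scheduler: memory 36, value 197
- 1×auth + 3×search + 1×metrics + 2×gateway: memory 32, value 191
Best: 200 rps.

200 rps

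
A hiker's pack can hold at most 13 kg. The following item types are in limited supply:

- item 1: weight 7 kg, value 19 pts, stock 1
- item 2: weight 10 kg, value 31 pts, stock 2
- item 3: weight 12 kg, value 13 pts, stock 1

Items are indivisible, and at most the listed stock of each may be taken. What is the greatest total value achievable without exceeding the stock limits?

31 pts

Top feasible selections:
- 1×item 2: weight 10, value 31
- 1×item 1: weight 7, value 19
- 1×item 3: weight 12, value 13
Best: 31 pts.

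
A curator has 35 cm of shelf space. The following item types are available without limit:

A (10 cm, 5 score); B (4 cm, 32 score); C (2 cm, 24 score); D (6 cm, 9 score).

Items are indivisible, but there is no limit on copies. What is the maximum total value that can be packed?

Best value-per-unit is C at 24/2, and filling with it alone uses length 17×2=34. No mix of the others beats 17×24 = 408.

408 score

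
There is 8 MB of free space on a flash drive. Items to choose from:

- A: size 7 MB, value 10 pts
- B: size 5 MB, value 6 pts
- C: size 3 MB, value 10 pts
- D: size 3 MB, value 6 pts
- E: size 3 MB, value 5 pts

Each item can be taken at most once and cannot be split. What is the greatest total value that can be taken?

16 pts

Check high-value combinations within 8 MB:
- C+D: size 3+3=6, value 10+6=16
- B+C: size 5+3=8, value 6+10=16
- C+E: size 3+3=6, value 10+5=15
- B+D: size 5+3=8, value 6+6=12
Best: 16 pts.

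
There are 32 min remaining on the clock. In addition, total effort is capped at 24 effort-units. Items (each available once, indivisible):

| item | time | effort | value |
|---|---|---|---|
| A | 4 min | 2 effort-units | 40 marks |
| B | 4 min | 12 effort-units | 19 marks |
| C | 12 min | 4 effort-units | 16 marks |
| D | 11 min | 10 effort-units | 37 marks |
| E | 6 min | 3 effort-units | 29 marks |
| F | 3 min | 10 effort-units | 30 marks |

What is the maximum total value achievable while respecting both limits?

115 marks

Feasible sets respecting both limits:
- A+C+E+F: time 25, effort 19, value 115
- A+D+F: time 18, effort 22, value 107
- A+D+E: time 21, effort 15, value 106
Best: 115 marks.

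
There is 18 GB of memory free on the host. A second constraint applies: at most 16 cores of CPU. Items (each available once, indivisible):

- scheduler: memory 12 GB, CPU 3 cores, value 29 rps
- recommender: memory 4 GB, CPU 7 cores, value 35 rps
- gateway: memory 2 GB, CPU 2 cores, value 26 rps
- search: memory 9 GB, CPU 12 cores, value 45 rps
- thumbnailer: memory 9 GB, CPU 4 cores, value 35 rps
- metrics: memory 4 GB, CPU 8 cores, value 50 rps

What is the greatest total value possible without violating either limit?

Feasible sets respecting both limits:
- gateway+thumbnailer+metrics: memory 15, CPU 14, value 111
- scheduler+gateway+metrics: memory 18, CPU 13, value 105
- recommender+gateway+thumbnailer: memory 15, CPU 13, value 96
- scheduler+recommender+gateway: memory 18, CPU 12, value 90
Best: 111 rps.

111 rps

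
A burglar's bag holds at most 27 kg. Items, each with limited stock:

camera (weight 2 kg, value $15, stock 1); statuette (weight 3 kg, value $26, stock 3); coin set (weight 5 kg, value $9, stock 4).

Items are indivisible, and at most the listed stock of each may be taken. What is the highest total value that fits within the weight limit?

$120

Best selections within weight 27 and stock limits:
- 1×camera + 3×statuette + 3×coin set: weight 26, value 120
- 1×camera + 3×statuette + 2×coin set: weight 21, value 111
Best: $120.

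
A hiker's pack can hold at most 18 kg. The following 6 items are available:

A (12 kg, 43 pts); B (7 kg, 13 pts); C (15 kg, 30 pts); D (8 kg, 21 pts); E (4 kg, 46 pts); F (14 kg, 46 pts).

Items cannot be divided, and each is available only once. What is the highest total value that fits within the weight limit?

Check high-value combinations within 18 kg:
- E+F: weight 4+14=18, value 46+46=92
- A+E: weight 12+4=16, value 43+46=89
- D+E: weight 8+4=12, value 21+46=67
- B+E: weight 7+4=11, value 13+46=59
- E: weight 4, value 46
Best: 92 pts.

92 pts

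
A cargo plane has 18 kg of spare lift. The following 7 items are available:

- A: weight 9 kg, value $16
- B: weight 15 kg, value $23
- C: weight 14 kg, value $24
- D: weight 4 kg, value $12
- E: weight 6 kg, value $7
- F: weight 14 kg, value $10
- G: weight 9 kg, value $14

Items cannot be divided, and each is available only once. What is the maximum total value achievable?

Check high-value combinations within 18 kg:
- C+D: weight 14+4=18, value 24+12=36
- A+G: weight 9+9=18, value 16+14=30
- A+D: weight 9+4=13, value 16+12=28
- D+G: weight 4+9=13, value 12+14=26
- C: weight 14, value 24
Best: $36.

$36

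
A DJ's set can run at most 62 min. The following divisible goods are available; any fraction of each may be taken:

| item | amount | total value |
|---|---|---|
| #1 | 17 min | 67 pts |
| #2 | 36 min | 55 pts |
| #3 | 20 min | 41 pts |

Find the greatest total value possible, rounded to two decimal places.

146.19

Take in order of value per unit:
- #1 (67/17 per unit): all 17 → value 67, running total 67.00
- #3 (41/20 per unit): all 20 → value 41, running total 108.00
- #2 (55/36 per unit): 25 of 36 → value 25×55/36 = 38.1944, running total 146.19
Total 146.19.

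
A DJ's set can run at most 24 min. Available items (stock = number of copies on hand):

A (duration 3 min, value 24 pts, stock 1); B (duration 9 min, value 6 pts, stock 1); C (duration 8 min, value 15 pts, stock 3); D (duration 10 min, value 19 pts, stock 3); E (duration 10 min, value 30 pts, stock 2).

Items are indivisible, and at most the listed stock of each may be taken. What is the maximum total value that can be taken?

84 pts

Top feasible selections:
- 1×A + 2×E: duration 23, value 84
- 1×A + 1×D + 1×E: duration 23, value 73
- 1×A + 1×C + 1×E: duration 21, value 69
- 1×A + 2×D: duration 23, value 62
Best: 84 pts.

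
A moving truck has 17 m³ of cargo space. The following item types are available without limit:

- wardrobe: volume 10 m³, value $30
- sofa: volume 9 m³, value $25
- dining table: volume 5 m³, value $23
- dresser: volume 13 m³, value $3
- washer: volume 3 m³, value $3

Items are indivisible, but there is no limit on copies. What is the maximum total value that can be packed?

$69

Best value-per-unit is dining table at 23/5, and filling with it alone uses volume 3×5=15. No mix of the others beats 3×23 = 69.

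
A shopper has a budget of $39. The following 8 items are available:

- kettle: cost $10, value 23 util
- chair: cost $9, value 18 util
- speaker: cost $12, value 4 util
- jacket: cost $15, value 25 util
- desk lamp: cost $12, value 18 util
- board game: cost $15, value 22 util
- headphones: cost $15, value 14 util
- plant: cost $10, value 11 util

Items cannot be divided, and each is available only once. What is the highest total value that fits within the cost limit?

66 util

Check high-value combinations within $39:
- kettle+chair+jacket: cost 10+9+15=34, value 23+18+25=66
- kettle+jacket+desk lamp: cost 10+15+12=37, value 23+25+18=66
- chair+jacket+board game: cost 9+15+15=39, value 18+25+22=65
- kettle+chair+board game: cost 10+9+15=34, value 23+18+22=63
- kettle+desk lamp+board game: cost 10+12+15=37, value 23+18+22=63
Best: 66 util.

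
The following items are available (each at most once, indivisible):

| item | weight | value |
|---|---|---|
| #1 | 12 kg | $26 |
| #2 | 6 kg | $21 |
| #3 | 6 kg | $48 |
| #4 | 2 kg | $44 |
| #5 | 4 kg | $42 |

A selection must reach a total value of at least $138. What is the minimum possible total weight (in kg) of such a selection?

18

Subsets with value ≥ 138, sorted by total weight:
- #2+#3+#4+#5: weight 18, value 155
- #1+#3+#4+#5: weight 24, value 160
Minimum weight: 18 kg.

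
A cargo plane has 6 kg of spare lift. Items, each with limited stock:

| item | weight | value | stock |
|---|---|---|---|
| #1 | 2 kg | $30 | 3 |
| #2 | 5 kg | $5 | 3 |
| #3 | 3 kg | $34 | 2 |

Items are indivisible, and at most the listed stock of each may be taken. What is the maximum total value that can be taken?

$90

Best selections within weight 6 and stock limits:
- 3×#1: weight 6, value 90
- 2×#3: weight 6, value 68
Best: $90.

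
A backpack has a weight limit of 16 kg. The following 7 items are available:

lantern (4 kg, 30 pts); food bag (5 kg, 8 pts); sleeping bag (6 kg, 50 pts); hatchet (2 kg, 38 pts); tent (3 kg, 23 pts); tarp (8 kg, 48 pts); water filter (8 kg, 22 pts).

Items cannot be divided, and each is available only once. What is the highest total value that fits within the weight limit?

141 pts

Check high-value combinations within 16 kg:
- lantern+sleeping bag+hatchet+tent: weight 4+6+2+3=15, value 30+50+38+23=141
- sleeping bag+hatchet+tarp: weight 6+2+8=16, value 50+38+48=136
- food bag+sleeping bag+hatchet+tent: weight 5+6+2+3=16, value 8+50+38+23=119
- lantern+sleeping bag+hatchet: weight 4+6+2=12, value 30+50+38=118
Best: 141 pts.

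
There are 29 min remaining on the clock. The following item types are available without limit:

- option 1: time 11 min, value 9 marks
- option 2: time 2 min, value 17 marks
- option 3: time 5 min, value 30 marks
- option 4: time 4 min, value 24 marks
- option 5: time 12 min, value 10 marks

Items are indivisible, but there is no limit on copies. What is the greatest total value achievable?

238 marks

Best value-per-unit is option 2 at 17/2, and filling with it alone uses time 14×2=28. No mix of the others beats 14×17 = 238.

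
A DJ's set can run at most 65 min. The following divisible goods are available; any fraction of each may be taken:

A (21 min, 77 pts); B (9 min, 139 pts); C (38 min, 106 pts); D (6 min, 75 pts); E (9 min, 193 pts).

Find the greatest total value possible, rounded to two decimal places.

Take in order of value per unit:
- E (193/9 per unit): all 9 → value 193, running total 193.00
- B (139/9 per unit): all 9 → value 139, running total 332.00
- D (75/6 per unit): all 6 → value 75, running total 407.00
- A (77/21 per unit): all 21 → value 77, running total 484.00
- C (106/38 per unit): 20 of 38 → value 20×106/38 = 55.7895, running total 539.79
Total 539.79.

539.79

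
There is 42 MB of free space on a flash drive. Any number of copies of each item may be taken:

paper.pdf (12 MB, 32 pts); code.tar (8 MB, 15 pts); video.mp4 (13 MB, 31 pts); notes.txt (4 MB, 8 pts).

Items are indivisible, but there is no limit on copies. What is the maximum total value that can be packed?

104 pts

Best value-per-unit is paper.pdf at 32/12; filling with it alone gives 3×32 = 96.
Optimal mix: 3×paper.pdf + 1×notes.txt → size 40, value 104.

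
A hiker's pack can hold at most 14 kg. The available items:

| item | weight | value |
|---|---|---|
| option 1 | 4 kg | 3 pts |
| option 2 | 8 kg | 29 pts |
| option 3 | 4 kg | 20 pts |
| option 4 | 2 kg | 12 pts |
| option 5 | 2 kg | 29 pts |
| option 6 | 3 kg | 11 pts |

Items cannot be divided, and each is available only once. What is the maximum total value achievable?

Check high-value combinations within 14 kg:
- option 2+option 3+option 5: weight 8+4+2=14, value 29+20+29=78
- option 3+option 4+option 5+option 6: weight 4+2+2+3=11, value 20+12+29+11=72
- option 2+option 4+option 5: weight 8+2+2=12, value 29+12+29=70
Best: 78 pts.

78 pts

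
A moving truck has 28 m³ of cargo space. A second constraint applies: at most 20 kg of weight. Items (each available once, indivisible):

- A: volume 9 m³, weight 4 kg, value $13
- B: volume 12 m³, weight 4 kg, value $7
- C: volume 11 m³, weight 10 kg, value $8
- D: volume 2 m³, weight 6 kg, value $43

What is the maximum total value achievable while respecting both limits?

$64

Feasible sets respecting both limits:
- A+C+D: volume 22, weight 20, value 64
- A+B+D: volume 23, weight 14, value 63
- B+C+D: volume 25, weight 20, value 58
- A+D: volume 11, weight 10, value 56
Best: $64.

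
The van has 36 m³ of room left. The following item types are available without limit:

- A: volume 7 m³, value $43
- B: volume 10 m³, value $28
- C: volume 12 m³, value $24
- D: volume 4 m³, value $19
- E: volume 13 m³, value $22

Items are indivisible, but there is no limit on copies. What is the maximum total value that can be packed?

Best value-per-unit is A at 43/7, and filling with it alone uses volume 5×7=35. No mix of the others beats 5×43 = 215.

$215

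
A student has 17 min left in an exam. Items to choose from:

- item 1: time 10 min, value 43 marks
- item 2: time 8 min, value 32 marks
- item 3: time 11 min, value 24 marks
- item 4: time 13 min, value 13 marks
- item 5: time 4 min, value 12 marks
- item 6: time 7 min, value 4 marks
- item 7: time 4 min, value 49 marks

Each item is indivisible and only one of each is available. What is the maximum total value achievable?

Check high-value combinations within 17 min:
- item 2+item 5+item 7: time 8+4+4=16, value 32+12+49=93
- item 1+item 7: time 10+4=14, value 43+49=92
- item 2+item 7: time 8+4=12, value 32+49=81
Best: 93 marks.

93 marks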